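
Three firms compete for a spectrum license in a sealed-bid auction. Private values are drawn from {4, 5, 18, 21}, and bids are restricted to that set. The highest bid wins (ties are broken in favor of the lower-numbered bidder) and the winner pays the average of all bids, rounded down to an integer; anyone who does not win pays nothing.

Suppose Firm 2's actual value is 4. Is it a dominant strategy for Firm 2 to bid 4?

Check each profile of the others' bids and compare truth against every alternative bid.
Others bid (4, 4): truth gives 0, best alternative gives 0.
Others bid (4, 5): truth gives 0, best alternative gives 0.
Others bid (4, 18): truth gives 0, best alternative gives 0.
Others bid (4, 21): truth gives 0, best alternative gives 0.
Others bid (5, 4): truth gives 0, best alternative gives 0.
Others bid (5, 5): truth gives 0, best alternative gives 0.
(Remaining 10 profiles checked similarly; truth is weakly best in each.)
In every case the truthful bid is at least as good as any alternative, so it is a dominant strategy.

Yes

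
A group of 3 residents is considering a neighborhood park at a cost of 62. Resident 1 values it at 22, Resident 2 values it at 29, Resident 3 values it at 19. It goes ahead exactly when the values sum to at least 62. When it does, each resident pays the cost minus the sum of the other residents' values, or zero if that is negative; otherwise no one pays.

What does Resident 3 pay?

Total value 70 ≥ cost 62, so the project is built.
The other residents' values sum to 51.
Cost minus that sum is 62 - 51 = 11.

11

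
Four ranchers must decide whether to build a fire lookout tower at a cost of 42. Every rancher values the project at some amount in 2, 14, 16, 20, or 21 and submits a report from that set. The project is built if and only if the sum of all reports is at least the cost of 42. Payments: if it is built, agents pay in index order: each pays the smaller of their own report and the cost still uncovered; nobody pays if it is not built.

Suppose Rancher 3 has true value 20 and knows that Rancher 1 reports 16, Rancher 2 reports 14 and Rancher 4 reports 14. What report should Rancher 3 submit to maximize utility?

Report 2: project built, pays 2, utility 20 - 2 = 18.
Report 14: project built, pays 12, utility 20 - 12 = 8.
Report 16: project built, pays 12, utility 20 - 12 = 8.
Report 20: project built, pays 12, utility 20 - 12 = 8.
Report 21: project built, pays 12, utility 20 - 12 = 8.
The best choice is 2 with utility 18.

2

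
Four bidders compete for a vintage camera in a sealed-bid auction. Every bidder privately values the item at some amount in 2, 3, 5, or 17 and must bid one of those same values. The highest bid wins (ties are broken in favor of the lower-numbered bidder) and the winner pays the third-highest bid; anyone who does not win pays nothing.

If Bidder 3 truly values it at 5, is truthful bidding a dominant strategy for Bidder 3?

Consider the case where Bidder 1 bids 2, Bidder 2 bids 2 and Bidder 4 bids 17.
Truthful bid 5: loses, pays 0, utility 0.
Bid 17 instead: wins, pays 2, utility 5 - 2 = 3.
Since 3 > 0, bidding 17 is strictly better here, so truthful bidding is not dominant.

No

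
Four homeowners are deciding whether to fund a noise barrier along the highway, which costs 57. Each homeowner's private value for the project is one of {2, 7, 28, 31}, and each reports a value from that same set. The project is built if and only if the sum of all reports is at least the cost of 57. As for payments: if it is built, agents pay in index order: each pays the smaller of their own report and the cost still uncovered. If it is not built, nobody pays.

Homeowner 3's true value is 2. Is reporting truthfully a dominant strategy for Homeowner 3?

Yes

Check each profile of the others' reports and compare truth against every alternative report.
Others report (2, 28, 28): truth gives 0, best alternative gives -5.
Others report (2, 28, 31): truth gives 0, best alternative gives -5.
Others report (2, 31, 28): truth gives 0, best alternative gives -5.
Others report (2, 31, 31): truth gives 0, best alternative gives -5.
Others report (7, 28, 28): truth gives 0, best alternative gives -5.
Others report (7, 28, 31): truth gives 0, best alternative gives -5.
(Remaining 58 profiles checked similarly; truth is weakly best in each.)
In every case the truthful report is at least as good as any alternative, so it is a dominant strategy.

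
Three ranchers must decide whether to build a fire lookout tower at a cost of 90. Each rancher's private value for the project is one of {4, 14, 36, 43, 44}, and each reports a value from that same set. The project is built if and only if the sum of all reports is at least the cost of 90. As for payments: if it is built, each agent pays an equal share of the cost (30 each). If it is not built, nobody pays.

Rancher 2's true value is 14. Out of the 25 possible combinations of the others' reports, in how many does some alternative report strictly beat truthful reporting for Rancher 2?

4

Others report (36, 43): truth gives -16; report 4 gives 0 > -16. Violating.
Others report (36, 44): truth gives -16; report 4 gives 0 > -16. Violating.
Others report (43, 36): truth gives -16; report 4 gives 0 > -16. Violating.
Others report (44, 36): truth gives -16; report 4 gives 0 > -16. Violating.
Others report (4, 4): truth gives 0; no alternative beats it.
Others report (4, 14): truth gives 0; no alternative beats it.
(Checking all 25 profiles: 4 have a profitable deviation, 21 do not.)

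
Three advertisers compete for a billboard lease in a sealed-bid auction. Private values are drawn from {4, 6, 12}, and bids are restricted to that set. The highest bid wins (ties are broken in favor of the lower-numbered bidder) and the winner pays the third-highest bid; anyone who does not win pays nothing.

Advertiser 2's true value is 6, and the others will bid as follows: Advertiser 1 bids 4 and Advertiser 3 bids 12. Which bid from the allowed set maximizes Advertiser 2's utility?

Bid 4: loses, pays 0, utility 0.
Bid 6: loses, pays 0, utility 0.
Bid 12: wins, pays 4, utility 6 - 4 = 2.
The best choice is 12 with utility 2.

12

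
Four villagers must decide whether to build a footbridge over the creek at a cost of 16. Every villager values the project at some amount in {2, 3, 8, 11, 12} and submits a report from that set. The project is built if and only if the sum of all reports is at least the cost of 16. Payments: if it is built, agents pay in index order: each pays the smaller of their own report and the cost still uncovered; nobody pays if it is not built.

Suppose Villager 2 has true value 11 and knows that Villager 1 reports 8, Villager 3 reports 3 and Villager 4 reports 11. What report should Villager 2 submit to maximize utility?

2

Report 2: project built, pays 2, utility 11 - 2 = 9.
Report 3: project built, pays 3, utility 11 - 3 = 8.
Report 8: project built, pays 8, utility 11 - 8 = 3.
Report 11: project built, pays 8, utility 11 - 8 = 3.
Report 12: project built, pays 8, utility 11 - 8 = 3.
The best choice is 2 with utility 9.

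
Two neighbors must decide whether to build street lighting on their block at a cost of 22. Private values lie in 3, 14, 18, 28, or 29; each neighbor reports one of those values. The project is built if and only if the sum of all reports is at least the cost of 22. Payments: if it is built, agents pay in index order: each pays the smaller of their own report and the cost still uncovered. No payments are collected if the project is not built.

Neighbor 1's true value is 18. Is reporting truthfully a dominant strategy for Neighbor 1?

No

Consider the case where Neighbor 2 reports 14.
Truthful report 18: project built, pays 18, utility 18 - 18 = 0.
Report 14 instead: project built, pays 14, utility 18 - 14 = 4.
Since 4 > 0, reporting 14 is strictly better here, so truthful reporting is not dominant.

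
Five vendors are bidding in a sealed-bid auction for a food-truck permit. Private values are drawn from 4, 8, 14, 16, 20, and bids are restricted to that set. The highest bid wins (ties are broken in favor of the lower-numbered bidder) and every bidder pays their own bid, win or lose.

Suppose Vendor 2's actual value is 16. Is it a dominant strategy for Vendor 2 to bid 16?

Consider the case where Vendor 1 bids 4, Vendor 3 bids 4, Vendor 4 bids 4 and Vendor 5 bids 4.
Truthful bid 16: wins, pays 16, utility 16 - 16 = 0.
Bid 8 instead: wins, pays 8, utility 16 - 8 = 8.
Since 8 > 0, bidding 8 is strictly better here, so truthful bidding is not dominant.

No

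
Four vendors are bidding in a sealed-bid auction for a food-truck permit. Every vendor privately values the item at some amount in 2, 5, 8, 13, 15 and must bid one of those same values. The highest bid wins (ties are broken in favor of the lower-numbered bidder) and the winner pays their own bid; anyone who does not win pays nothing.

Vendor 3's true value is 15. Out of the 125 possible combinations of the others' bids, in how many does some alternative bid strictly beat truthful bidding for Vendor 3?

36

Others bid (2, 2, 2): truth gives 0; bid 5 gives 10 > 0. Violating.
Others bid (2, 2, 5): truth gives 0; bid 5 gives 10 > 0. Violating.
Others bid (2, 2, 8): truth gives 0; bid 8 gives 7 > 0. Violating.
Others bid (2, 2, 13): truth gives 0; bid 13 gives 2 > 0. Violating.
Others bid (2, 2, 15): truth gives 0; no alternative beats it.
Others bid (2, 5, 15): truth gives 0; no alternative beats it.
(Checking all 125 profiles: 36 have a profitable deviation, 89 do not.)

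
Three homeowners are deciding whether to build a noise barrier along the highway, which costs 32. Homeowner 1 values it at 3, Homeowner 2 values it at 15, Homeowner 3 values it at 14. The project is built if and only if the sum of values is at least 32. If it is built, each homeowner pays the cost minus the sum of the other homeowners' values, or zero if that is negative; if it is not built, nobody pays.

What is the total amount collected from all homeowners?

32

Total value 32 ≥ cost 32, so it is built.
Homeowner 1: others sum to 29; max(0, 32 - 29) = 3.
Homeowner 2: others sum to 17; max(0, 32 - 17) = 15.
Homeowner 3: others sum to 18; max(0, 32 - 18) = 14.
Total collected = 3 + 15 + 14 = 32.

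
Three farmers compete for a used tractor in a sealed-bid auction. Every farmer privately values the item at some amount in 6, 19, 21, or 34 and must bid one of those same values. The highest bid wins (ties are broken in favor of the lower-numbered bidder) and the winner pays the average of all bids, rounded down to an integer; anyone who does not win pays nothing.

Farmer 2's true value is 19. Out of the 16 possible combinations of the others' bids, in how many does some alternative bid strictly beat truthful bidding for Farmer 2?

Others bid (6, 21): truth gives 0; bid 21 gives 3 > 0. Violating.
Others bid (19, 6): truth gives 0; bid 21 gives 4 > 0. Violating.
Others bid (6, 6): truth gives 9; no alternative beats it.
Others bid (6, 19): truth gives 5; no alternative beats it.
(Checking all 16 profiles: 2 have a profitable deviation, 14 do not.)

2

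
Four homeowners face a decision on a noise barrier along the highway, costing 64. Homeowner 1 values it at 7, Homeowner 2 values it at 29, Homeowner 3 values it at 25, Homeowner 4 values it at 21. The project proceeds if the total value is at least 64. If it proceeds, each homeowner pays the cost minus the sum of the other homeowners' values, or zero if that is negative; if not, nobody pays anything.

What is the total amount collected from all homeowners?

Total value 82 ≥ cost 64, so it is built.
Homeowner 1: others sum to 75; max(0, 64 - 75) = 0.
Homeowner 2: others sum to 53; max(0, 64 - 53) = 11.
Homeowner 3: others sum to 57; max(0, 64 - 57) = 7.
Homeowner 4: others sum to 61; max(0, 64 - 61) = 3.
Total collected = 0 + 11 + 7 + 3 = 21.

21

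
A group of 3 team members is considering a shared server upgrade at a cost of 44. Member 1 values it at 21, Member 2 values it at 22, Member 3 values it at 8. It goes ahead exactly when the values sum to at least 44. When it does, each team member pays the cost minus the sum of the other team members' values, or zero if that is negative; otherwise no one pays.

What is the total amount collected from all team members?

30

Total value 51 ≥ cost 44, so it is built.
Member 1: others sum to 30; max(0, 44 - 30) = 14.
Member 2: others sum to 29; max(0, 44 - 29) = 15.
Member 3: others sum to 43; max(0, 44 - 43) = 1.
Total collected = 14 + 15 + 1 = 30.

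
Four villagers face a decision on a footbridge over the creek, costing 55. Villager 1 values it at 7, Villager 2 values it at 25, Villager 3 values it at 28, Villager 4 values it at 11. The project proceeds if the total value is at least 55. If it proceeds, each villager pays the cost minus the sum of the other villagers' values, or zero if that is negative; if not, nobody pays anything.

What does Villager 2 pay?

Total value 71 ≥ cost 55, so the project is built.
The other villagers' values sum to 46.
Cost minus that sum is 55 - 46 = 9.

9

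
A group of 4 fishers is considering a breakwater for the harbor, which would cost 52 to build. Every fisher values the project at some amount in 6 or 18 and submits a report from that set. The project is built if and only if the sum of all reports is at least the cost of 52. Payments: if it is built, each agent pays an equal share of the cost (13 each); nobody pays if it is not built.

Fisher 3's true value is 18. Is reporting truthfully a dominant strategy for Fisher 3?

Check each profile of the others' reports and compare truth against every alternative report.
Others report (6, 18, 18): truth gives 5, best alternative gives 0.
Others report (18, 6, 18): truth gives 5, best alternative gives 0.
Others report (18, 18, 6): truth gives 5, best alternative gives 0.
Others report (18, 18, 18): truth gives 5, best alternative gives 5.
Others report (6, 6, 6): truth gives 0, best alternative gives 0.
Others report (6, 6, 18): truth gives 0, best alternative gives 0.
(Remaining 2 profiles checked similarly; truth is weakly best in each.)
In every case the truthful report is at least as good as any alternative, so it is a dominant strategy.

Yes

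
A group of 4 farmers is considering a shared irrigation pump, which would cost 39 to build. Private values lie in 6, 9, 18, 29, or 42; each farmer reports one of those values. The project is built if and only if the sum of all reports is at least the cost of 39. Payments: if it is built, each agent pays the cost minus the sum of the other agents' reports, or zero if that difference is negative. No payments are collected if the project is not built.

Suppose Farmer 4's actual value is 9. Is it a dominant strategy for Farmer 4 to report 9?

Check each profile of the others' reports and compare truth against every alternative report.
Others report (6, 6, 29): truth gives 9, best alternative gives 9.
Others report (6, 6, 42): truth gives 9, best alternative gives 9.
Others report (6, 9, 29): truth gives 9, best alternative gives 9.
Others report (6, 9, 42): truth gives 9, best alternative gives 9.
Others report (6, 18, 18): truth gives 9, best alternative gives 9.
Others report (6, 18, 29): truth gives 9, best alternative gives 9.
(Remaining 119 profiles checked similarly; truth is weakly best in each.)
In every case the truthful report is at least as good as any alternative, so it is a dominant strategy.

Yes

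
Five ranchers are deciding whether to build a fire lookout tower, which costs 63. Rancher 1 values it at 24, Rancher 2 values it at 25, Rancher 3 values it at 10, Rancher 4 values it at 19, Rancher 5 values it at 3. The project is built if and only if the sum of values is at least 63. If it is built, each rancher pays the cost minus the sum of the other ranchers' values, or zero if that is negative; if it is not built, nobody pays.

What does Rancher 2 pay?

7

Total value 81 ≥ cost 63, so the project is built.
The other ranchers' values sum to 56.
Cost minus that sum is 63 - 56 = 7.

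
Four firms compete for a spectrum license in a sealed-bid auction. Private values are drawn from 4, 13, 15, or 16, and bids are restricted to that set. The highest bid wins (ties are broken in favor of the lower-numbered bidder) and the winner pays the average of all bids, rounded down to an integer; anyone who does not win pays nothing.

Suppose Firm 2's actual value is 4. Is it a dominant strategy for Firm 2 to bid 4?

Check each profile of the others' bids and compare truth against every alternative bid.
Others bid (4, 13, 13): truth gives 0, best alternative gives -6.
Others bid (4, 4, 13): truth gives 0, best alternative gives -4.
Others bid (4, 13, 4): truth gives 0, best alternative gives -4.
Others bid (4, 4, 4): truth gives 0, best alternative gives -2.
Others bid (4, 4, 15): truth gives 0, best alternative gives 0.
Others bid (4, 4, 16): truth gives 0, best alternative gives 0.
(Remaining 58 profiles checked similarly; truth is weakly best in each.)
In every case the truthful bid is at least as good as any alternative, so it is a dominant strategy.

Yes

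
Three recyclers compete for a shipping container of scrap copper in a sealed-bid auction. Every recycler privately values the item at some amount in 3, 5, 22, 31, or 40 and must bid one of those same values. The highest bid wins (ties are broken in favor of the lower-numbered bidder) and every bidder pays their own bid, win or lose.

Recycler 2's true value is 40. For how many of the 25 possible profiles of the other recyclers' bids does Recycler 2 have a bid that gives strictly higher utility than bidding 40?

Others bid (3, 3): truth gives 0; bid 5 gives 35 > 0. Violating.
Others bid (3, 5): truth gives 0; bid 5 gives 35 > 0. Violating.
Others bid (3, 22): truth gives 0; bid 22 gives 18 > 0. Violating.
Others bid (3, 31): truth gives 0; bid 31 gives 9 > 0. Violating.
Others bid (3, 40): truth gives 0; no alternative beats it.
Others bid (5, 40): truth gives 0; no alternative beats it.
(Checking all 25 profiles: 17 have a profitable deviation, 8 do not.)

17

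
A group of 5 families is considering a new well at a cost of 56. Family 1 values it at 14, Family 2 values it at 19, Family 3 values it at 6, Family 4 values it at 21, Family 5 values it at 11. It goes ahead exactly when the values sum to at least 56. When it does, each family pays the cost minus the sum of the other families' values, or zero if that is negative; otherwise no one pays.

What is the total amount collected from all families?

10

Total value 71 ≥ cost 56, so it is built.
Family 1: others sum to 57; max(0, 56 - 57) = 0.
Family 2: others sum to 52; max(0, 56 - 52) = 4.
Family 3: others sum to 65; max(0, 56 - 65) = 0.
Family 4: others sum to 50; max(0, 56 - 50) = 6.
Family 5: others sum to 60; max(0, 56 - 60) = 0.
Total collected = 0 + 4 + 0 + 6 + 0 = 10.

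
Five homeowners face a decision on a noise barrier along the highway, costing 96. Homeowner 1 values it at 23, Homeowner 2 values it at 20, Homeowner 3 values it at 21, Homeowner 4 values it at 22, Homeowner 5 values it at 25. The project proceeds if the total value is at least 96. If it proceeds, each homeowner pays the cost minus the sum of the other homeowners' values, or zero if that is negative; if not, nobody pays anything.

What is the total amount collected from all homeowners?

36

Total value 111 ≥ cost 96, so it is built.
Homeowner 1: others sum to 88; max(0, 96 - 88) = 8.
Homeowner 2: others sum to 91; max(0, 96 - 91) = 5.
Homeowner 3: others sum to 90; max(0, 96 - 90) = 6.
Homeowner 4: others sum to 89; max(0, 96 - 89) = 7.
Homeowner 5: others sum to 86; max(0, 96 - 86) = 10.
Total collected = 8 + 5 + 6 + 7 + 10 = 36.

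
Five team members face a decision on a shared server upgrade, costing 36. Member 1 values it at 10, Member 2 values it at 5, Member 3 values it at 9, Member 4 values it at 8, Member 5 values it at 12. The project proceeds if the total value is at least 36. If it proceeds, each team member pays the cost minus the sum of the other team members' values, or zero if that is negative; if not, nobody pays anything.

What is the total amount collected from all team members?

Total value 44 ≥ cost 36, so it is built.
Member 1: others sum to 34; max(0, 36 - 34) = 2.
Member 2: others sum to 39; max(0, 36 - 39) = 0.
Member 3: others sum to 35; max(0, 36 - 35) = 1.
Member 4: others sum to 36; max(0, 36 - 36) = 0.
Member 5: others sum to 32; max(0, 36 - 32) = 4.
Total collected = 2 + 0 + 1 + 0 + 4 = 7.

7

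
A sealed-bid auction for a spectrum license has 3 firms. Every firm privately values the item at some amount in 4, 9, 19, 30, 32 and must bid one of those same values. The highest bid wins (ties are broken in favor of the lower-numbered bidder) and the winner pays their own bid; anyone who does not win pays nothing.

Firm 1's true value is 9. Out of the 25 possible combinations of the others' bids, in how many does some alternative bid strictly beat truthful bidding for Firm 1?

Others bid (4, 4): truth gives 0; bid 4 gives 5 > 0. Violating.
Others bid (4, 9): truth gives 0; no alternative beats it.
Others bid (4, 19): truth gives 0; no alternative beats it.
(Checking all 25 profiles: 1 has a profitable deviation, 24 do not.)

1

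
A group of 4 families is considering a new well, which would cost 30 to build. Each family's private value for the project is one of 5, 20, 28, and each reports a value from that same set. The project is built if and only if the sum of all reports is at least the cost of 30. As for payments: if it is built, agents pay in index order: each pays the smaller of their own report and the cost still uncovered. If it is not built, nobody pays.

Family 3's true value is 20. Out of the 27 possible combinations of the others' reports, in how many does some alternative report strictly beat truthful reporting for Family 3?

2

Others report (5, 5, 20): truth gives 0; report 5 gives 15 > 0. Violating.
Others report (5, 5, 28): truth gives 0; report 5 gives 15 > 0. Violating.
Others report (5, 5, 5): truth gives 0; no alternative beats it.
Others report (5, 20, 5): truth gives 15; no alternative beats it.
(Checking all 27 profiles: 2 have a profitable deviation, 25 do not.)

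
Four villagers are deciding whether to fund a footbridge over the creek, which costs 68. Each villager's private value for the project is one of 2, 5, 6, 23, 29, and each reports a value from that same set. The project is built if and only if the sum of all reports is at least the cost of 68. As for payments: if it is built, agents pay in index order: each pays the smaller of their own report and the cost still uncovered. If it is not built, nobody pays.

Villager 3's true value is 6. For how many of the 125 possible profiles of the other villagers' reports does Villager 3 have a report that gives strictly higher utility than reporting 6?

Others report (5, 29, 29): truth gives 0; report 5 gives 1 > 0. Violating.
Others report (6, 29, 29): truth gives 0; report 5 gives 1 > 0. Violating.
Others report (23, 23, 23): truth gives 0; report 2 gives 4 > 0. Violating.
Others report (23, 23, 29): truth gives 0; report 2 gives 4 > 0. Violating.
Others report (2, 2, 2): truth gives 0; no alternative beats it.
Others report (2, 2, 5): truth gives 0; no alternative beats it.
(Checking all 125 profiles: 14 have a profitable deviation, 111 do not.)

14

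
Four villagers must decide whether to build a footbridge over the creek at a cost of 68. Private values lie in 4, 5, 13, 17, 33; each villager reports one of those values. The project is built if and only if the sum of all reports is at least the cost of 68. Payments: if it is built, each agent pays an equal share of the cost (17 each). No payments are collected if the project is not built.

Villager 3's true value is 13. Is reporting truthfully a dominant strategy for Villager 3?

No

Consider the case where Villager 1 reports 5, Villager 2 reports 17 and Villager 4 reports 33.
Truthful report 13: project built, pays 17, utility 13 - 17 = -4.
Report 4 instead: project not built, utility 0.
Since 0 > -4, reporting 4 is strictly better here, so truthful reporting is not dominant.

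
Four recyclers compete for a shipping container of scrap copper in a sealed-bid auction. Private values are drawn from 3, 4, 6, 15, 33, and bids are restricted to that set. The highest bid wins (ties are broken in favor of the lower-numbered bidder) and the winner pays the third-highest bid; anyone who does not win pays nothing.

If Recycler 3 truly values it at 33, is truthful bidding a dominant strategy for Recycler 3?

Yes

Check each profile of the others' bids and compare truth against every alternative bid.
Others bid (3, 3, 33): truth gives 30, best alternative gives 0.
Others bid (3, 15, 3): truth gives 30, best alternative gives 0.
Others bid (15, 3, 3): truth gives 30, best alternative gives 0.
Others bid (3, 4, 33): truth gives 29, best alternative gives 0.
Others bid (3, 15, 4): truth gives 29, best alternative gives 0.
Others bid (4, 3, 33): truth gives 29, best alternative gives 0.
(Remaining 119 profiles checked similarly; truth is weakly best in each.)
In every case the truthful bid is at least as good as any alternative, so it is a dominant strategy.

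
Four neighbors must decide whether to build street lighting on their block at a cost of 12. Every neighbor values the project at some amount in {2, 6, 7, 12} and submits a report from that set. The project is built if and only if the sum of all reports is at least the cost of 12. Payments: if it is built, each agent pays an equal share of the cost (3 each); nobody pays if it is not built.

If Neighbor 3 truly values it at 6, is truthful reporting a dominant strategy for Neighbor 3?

Yes

Check each profile of the others' reports and compare truth against every alternative report.
Others report (2, 2, 2): truth gives 3, best alternative gives 3.
Others report (2, 2, 6): truth gives 3, best alternative gives 3.
Others report (2, 2, 7): truth gives 3, best alternative gives 3.
Others report (2, 2, 12): truth gives 3, best alternative gives 3.
Others report (2, 6, 2): truth gives 3, best alternative gives 3.
Others report (2, 6, 6): truth gives 3, best alternative gives 3.
(Remaining 58 profiles checked similarly; truth is weakly best in each.)
In every case the truthful report is at least as good as any alternative, so it is a dominant strategy.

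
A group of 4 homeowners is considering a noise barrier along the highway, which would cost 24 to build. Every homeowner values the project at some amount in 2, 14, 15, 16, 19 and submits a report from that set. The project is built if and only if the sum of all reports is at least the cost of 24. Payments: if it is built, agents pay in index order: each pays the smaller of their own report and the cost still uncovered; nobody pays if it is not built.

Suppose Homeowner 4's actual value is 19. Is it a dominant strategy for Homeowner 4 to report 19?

Check each profile of the others' reports and compare truth against every alternative report.
Others report (2, 2, 2): truth gives 1, best alternative gives 0.
Others report (2, 14, 14): truth gives 19, best alternative gives 19.
Others report (2, 14, 15): truth gives 19, best alternative gives 19.
Others report (2, 14, 16): truth gives 19, best alternative gives 19.
Others report (2, 14, 19): truth gives 19, best alternative gives 19.
Others report (2, 15, 14): truth gives 19, best alternative gives 19.
(Remaining 119 profiles checked similarly; truth is weakly best in each.)
In every case the truthful report is at least as good as any alternative, so it is a dominant strategy.

Yes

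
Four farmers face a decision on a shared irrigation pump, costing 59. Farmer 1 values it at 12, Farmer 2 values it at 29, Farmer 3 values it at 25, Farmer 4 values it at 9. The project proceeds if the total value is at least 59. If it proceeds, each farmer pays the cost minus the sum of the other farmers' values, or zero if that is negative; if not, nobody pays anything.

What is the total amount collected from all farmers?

22

Total value 75 ≥ cost 59, so it is built.
Farmer 1: others sum to 63; max(0, 59 - 63) = 0.
Farmer 2: others sum to 46; max(0, 59 - 46) = 13.
Farmer 3: others sum to 50; max(0, 59 - 50) = 9.
Farmer 4: others sum to 66; max(0, 59 - 66) = 0.
Total collected = 0 + 13 + 9 + 0 = 22.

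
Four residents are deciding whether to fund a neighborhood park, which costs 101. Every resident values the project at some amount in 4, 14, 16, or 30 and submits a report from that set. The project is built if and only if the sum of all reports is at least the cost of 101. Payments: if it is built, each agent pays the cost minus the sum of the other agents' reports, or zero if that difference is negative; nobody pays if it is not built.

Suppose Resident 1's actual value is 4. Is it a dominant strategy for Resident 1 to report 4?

Check each profile of the others' reports and compare truth against every alternative report.
Others report (30, 30, 30): truth gives 0, best alternative gives -7.
Others report (4, 4, 4): truth gives 0, best alternative gives 0.
Others report (4, 4, 14): truth gives 0, best alternative gives 0.
Others report (4, 4, 16): truth gives 0, best alternative gives 0.
Others report (4, 4, 30): truth gives 0, best alternative gives 0.
Others report (4, 14, 4): truth gives 0, best alternative gives 0.
(Remaining 58 profiles checked similarly; truth is weakly best in each.)
In every case the truthful report is at least as good as any alternative, so it is a dominant strategy.

Yes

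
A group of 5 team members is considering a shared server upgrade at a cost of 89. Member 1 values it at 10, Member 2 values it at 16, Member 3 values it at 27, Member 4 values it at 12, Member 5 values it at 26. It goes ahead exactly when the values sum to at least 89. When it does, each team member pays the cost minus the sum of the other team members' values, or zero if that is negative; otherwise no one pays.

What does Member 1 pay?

8

Total value 91 ≥ cost 89, so the project is built.
The other team members' values sum to 81.
Cost minus that sum is 89 - 81 = 8.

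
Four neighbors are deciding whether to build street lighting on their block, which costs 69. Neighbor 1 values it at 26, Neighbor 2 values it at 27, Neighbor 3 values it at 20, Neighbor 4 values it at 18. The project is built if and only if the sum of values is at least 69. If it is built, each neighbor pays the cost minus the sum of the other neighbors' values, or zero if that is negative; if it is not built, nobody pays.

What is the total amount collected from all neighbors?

Total value 91 ≥ cost 69, so it is built.
Neighbor 1: others sum to 65; max(0, 69 - 65) = 4.
Neighbor 2: others sum to 64; max(0, 69 - 64) = 5.
Neighbor 3: others sum to 71; max(0, 69 - 71) = 0.
Neighbor 4: others sum to 73; max(0, 69 - 73) = 0.
Total collected = 4 + 5 + 0 + 0 = 9.

9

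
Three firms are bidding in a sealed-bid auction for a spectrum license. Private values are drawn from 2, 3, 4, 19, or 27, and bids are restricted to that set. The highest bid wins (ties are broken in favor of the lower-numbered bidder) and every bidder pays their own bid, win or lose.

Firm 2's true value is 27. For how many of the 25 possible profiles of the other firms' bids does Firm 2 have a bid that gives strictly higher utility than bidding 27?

Others bid (2, 2): truth gives 0; bid 3 gives 24 > 0. Violating.
Others bid (2, 3): truth gives 0; bid 3 gives 24 > 0. Violating.
Others bid (2, 4): truth gives 0; bid 4 gives 23 > 0. Violating.
Others bid (2, 19): truth gives 0; bid 19 gives 8 > 0. Violating.
Others bid (2, 27): truth gives 0; no alternative beats it.
Others bid (3, 27): truth gives 0; no alternative beats it.
(Checking all 25 profiles: 17 have a profitable deviation, 8 do not.)

17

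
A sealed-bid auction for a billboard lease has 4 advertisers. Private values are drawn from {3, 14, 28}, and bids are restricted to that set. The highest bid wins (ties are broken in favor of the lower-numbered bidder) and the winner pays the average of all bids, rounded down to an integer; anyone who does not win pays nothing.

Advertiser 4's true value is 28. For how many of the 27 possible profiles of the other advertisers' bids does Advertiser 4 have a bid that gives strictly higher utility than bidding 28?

Others bid (3, 3, 3): truth gives 19; bid 14 gives 23 > 19. Violating.
Others bid (3, 3, 14): truth gives 16; no alternative beats it.
Others bid (3, 3, 28): truth gives 0; no alternative beats it.
(Checking all 27 profiles: 1 has a profitable deviation, 26 do not.)

1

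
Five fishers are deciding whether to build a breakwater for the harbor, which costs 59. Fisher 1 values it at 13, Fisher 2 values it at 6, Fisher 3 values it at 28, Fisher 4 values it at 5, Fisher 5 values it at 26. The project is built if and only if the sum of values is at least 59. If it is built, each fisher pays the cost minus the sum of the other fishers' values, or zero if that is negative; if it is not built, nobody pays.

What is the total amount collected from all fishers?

16

Total value 78 ≥ cost 59, so it is built.
Fisher 1: others sum to 65; max(0, 59 - 65) = 0.
Fisher 2: others sum to 72; max(0, 59 - 72) = 0.
Fisher 3: others sum to 50; max(0, 59 - 50) = 9.
Fisher 4: others sum to 73; max(0, 59 - 73) = 0.
Fisher 5: others sum to 52; max(0, 59 - 52) = 7.
Total collected = 0 + 0 + 9 + 0 + 7 = 16.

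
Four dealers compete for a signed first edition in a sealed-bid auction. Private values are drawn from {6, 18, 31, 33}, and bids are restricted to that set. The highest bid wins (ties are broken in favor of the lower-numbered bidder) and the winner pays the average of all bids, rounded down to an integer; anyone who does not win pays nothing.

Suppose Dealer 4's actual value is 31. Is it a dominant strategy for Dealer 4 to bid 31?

Consider the case where Dealer 1 bids 6, Dealer 2 bids 6 and Dealer 3 bids 6.
Truthful bid 31: wins, pays 12, utility 31 - 12 = 19.
Bid 18 instead: wins, pays 9, utility 31 - 9 = 22.
Since 22 > 19, bidding 18 is strictly better here, so truthful bidding is not dominant.

No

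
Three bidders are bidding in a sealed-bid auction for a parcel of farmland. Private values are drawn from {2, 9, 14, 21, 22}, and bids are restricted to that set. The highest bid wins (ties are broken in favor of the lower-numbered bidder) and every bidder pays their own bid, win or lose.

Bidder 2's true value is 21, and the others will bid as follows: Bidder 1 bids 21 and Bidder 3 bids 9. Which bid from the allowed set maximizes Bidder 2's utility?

22

Bid 2: loses but pays 2, utility -2.
Bid 9: loses but pays 9, utility -9.
Bid 14: loses but pays 14, utility -14.
Bid 21: loses but pays 21, utility -21.
Bid 22: wins, pays 22, utility 21 - 22 = -1.
The best choice is 22 with utility -1.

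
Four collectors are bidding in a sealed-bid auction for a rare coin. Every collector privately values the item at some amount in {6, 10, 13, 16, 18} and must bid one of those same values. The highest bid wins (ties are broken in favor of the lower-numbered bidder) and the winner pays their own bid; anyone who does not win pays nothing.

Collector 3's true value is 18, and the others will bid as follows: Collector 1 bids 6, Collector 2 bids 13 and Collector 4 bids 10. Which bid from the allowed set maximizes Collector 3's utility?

16

Bid 6: loses, pays 0, utility 0.
Bid 10: loses, pays 0, utility 0.
Bid 13: loses, pays 0, utility 0.
Bid 16: wins, pays 16, utility 18 - 16 = 2.
Bid 18: wins, pays 18, utility 18 - 18 = 0.
The best choice is 16 with utility 2.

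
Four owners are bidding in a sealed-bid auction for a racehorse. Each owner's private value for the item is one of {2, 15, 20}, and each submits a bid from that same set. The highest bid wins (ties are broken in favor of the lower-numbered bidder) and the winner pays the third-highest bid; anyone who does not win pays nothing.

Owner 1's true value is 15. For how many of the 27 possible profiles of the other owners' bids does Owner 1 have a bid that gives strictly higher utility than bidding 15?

3

Others bid (2, 2, 20): truth gives 0; bid 20 gives 13 > 0. Violating.
Others bid (2, 20, 2): truth gives 0; bid 20 gives 13 > 0. Violating.
Others bid (20, 2, 2): truth gives 0; bid 20 gives 13 > 0. Violating.
Others bid (2, 2, 2): truth gives 13; no alternative beats it.
Others bid (2, 2, 15): truth gives 13; no alternative beats it.
(Checking all 27 profiles: 3 have a profitable deviation, 24 do not.)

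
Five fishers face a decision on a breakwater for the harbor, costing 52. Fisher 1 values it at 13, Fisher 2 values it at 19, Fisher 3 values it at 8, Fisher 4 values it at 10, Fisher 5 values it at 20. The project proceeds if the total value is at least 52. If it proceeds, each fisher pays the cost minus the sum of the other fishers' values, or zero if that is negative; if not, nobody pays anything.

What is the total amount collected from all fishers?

Total value 70 ≥ cost 52, so it is built.
Fisher 1: others sum to 57; max(0, 52 - 57) = 0.
Fisher 2: others sum to 51; max(0, 52 - 51) = 1.
Fisher 3: others sum to 62; max(0, 52 - 62) = 0.
Fisher 4: others sum to 60; max(0, 52 - 60) = 0.
Fisher 5: others sum to 50; max(0, 52 - 50) = 2.
Total collected = 0 + 1 + 0 + 0 + 2 = 3.

3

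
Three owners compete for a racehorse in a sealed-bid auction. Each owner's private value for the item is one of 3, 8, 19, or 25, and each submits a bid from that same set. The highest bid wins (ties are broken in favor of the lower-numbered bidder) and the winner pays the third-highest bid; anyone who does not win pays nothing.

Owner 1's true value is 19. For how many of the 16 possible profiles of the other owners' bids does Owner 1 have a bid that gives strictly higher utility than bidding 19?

Others bid (3, 25): truth gives 0; bid 25 gives 16 > 0. Violating.
Others bid (8, 25): truth gives 0; bid 25 gives 11 > 0. Violating.
Others bid (25, 3): truth gives 0; bid 25 gives 16 > 0. Violating.
Others bid (25, 8): truth gives 0; bid 25 gives 11 > 0. Violating.
Others bid (3, 3): truth gives 16; no alternative beats it.
Others bid (3, 8): truth gives 16; no alternative beats it.
(Checking all 16 profiles: 4 have a profitable deviation, 12 do not.)

4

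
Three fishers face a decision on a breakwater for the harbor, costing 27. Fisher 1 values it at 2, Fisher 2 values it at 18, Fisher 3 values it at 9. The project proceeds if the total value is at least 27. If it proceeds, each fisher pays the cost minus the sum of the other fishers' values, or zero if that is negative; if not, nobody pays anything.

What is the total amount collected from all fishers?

23

Total value 29 ≥ cost 27, so it is built.
Fisher 1: others sum to 27; max(0, 27 - 27) = 0.
Fisher 2: others sum to 11; max(0, 27 - 11) = 16.
Fisher 3: others sum to 20; max(0, 27 - 20) = 7.
Total collected = 0 + 16 + 7 = 23.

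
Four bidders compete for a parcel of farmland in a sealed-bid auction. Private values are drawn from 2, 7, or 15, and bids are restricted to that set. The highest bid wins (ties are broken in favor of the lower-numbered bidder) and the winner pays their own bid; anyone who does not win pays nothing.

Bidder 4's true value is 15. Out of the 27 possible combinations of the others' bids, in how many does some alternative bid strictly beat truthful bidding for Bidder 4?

1

Others bid (2, 2, 2): truth gives 0; bid 7 gives 8 > 0. Violating.
Others bid (2, 2, 7): truth gives 0; no alternative beats it.
Others bid (2, 2, 15): truth gives 0; no alternative beats it.
(Checking all 27 profiles: 1 has a profitable deviation, 26 do not.)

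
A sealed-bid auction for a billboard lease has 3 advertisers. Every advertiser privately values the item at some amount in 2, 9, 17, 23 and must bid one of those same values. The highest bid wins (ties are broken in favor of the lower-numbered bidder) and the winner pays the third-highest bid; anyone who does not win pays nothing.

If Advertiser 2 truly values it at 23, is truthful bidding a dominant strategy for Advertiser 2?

Check each profile of the others' bids and compare truth against every alternative bid.
Others bid (2, 23): truth gives 21, best alternative gives 0.
Others bid (17, 2): truth gives 21, best alternative gives 0.
Others bid (9, 23): truth gives 14, best alternative gives 0.
Others bid (17, 9): truth gives 14, best alternative gives 0.
Others bid (17, 17): truth gives 6, best alternative gives 0.
Others bid (17, 23): truth gives 6, best alternative gives 0.
(Remaining 10 profiles checked similarly; truth is weakly best in each.)
In every case the truthful bid is at least as good as any alternative, so it is a dominant strategy.

Yes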